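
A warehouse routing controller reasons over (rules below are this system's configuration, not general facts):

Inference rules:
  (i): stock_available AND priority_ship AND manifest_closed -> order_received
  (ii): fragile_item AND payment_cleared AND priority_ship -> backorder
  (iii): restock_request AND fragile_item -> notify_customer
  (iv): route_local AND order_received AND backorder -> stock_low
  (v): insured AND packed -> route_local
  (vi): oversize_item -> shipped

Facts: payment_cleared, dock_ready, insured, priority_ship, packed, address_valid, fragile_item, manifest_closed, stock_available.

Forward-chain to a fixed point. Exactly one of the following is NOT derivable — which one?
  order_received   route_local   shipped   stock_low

Round 1: (i) [stock_available AND priority_ship AND manifest_closed -> order_received]; (ii) [fragile_item AND payment_cleared AND priority_ship -> backorder]; (v) [insured AND packed -> route_local]. Adds order_received, backorder, route_local.
Round 2: (iv) [route_local AND order_received AND backorder -> stock_low]. Adds stock_low.
Derived: stock_low (round 2), order_received (round 1), route_local (round 1). shipped never appears in any round.

shipped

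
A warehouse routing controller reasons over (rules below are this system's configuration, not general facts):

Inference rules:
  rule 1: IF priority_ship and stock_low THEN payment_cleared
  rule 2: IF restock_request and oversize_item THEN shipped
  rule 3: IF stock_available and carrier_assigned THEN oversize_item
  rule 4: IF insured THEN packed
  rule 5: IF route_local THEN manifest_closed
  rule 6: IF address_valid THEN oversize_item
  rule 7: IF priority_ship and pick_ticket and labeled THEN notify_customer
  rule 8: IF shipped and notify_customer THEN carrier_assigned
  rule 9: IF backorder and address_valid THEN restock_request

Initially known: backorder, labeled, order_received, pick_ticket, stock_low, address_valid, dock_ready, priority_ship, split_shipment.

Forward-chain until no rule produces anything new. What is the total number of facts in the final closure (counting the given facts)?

15

Round 1: rule 1 [IF priority_ship and stock_low THEN payment_cleared]; rule 6 [IF address_valid THEN oversize_item]; rule 7 [IF priority_ship and pick_ticket and labeled THEN notify_customer]; rule 9 [IF backorder and address_valid THEN restock_request]. New: payment_cleared, oversize_item, notify_customer, restock_request.
Round 2: rule 2 [IF restock_request and oversize_item THEN shipped]. New: shipped.
Round 3: rule 8 [IF shipped and notify_customer THEN carrier_assigned]. New: carrier_assigned.
Closure: {address_valid, backorder, carrier_assigned, dock_ready, labeled, notify_customer, order_received, oversize_item, payment_cleared, pick_ticket, priority_ship, restock_request, shipped, split_shipment, stock_low} — 15 facts.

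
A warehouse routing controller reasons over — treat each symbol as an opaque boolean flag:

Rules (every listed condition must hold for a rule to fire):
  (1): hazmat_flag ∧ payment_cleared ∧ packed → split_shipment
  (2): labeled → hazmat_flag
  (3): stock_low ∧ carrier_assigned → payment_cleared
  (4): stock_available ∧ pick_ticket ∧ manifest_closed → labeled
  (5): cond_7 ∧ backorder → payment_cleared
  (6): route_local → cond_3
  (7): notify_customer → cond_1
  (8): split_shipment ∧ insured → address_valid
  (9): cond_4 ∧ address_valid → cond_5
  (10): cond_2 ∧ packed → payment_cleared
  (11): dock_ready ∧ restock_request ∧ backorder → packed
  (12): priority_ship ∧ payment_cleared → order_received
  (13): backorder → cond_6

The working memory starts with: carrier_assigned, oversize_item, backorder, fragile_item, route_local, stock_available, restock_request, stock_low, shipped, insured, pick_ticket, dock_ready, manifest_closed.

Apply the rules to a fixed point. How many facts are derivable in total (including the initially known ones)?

Round 1 — (3), (4), (6), (11), (13), derive payment_cleared, labeled, cond_3, packed, cond_6.
Round 2 — (2), derive hazmat_flag.
Round 3 — (1), derive split_shipment.
Round 4 — (8), derive address_valid.
Closure: {address_valid, backorder, carrier_assigned, cond_3, cond_6, dock_ready, fragile_item, hazmat_flag, insured, labeled, manifest_closed, oversize_item, packed, payment_cleared, pick_ticket, restock_request, route_local, shipped, split_shipment, stock_available, stock_low} — 21 facts.

21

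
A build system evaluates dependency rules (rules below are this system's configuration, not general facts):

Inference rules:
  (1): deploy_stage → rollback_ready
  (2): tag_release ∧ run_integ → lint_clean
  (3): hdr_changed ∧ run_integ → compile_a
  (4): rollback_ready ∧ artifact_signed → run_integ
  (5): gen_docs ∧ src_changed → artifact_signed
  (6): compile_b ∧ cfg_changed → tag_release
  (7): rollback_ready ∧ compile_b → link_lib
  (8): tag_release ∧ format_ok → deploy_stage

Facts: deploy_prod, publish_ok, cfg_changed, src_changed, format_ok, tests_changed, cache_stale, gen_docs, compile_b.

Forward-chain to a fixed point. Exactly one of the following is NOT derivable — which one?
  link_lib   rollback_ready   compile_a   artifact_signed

Round 1: (5) [gen_docs ∧ src_changed → artifact_signed]; (6) [compile_b ∧ cfg_changed → tag_release]. Adds artifact_signed, tag_release.
Round 2: (8) [tag_release ∧ format_ok → deploy_stage]. Adds deploy_stage.
Round 3: (1) [deploy_stage → rollback_ready]. Adds rollback_ready.
Round 4: (4) [rollback_ready ∧ artifact_signed → run_integ]; (7) [rollback_ready ∧ compile_b → link_lib]. Adds run_integ, link_lib.
Round 5: (2) [tag_release ∧ run_integ → lint_clean]. Adds lint_clean.
Derived: link_lib (round 4), artifact_signed (round 1), rollback_ready (round 3). compile_a never appears in any round.

compile_a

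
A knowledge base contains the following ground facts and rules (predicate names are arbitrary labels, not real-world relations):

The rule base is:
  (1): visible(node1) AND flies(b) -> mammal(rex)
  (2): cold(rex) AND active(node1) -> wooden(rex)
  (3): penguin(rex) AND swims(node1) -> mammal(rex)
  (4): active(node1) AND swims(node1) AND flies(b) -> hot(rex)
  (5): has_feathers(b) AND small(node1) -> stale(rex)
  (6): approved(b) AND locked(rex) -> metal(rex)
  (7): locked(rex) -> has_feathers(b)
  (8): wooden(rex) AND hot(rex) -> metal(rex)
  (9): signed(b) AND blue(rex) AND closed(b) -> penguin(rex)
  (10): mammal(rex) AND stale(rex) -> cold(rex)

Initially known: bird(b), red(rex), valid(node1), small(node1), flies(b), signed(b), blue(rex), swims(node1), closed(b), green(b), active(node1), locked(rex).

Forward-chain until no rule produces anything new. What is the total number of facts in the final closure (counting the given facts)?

20

Round 1 — (4), (7), (9), derive hot(rex), has_feathers(b), penguin(rex).
Round 2 — (3), (5), derive mammal(rex), stale(rex).
Round 3 — (10), derive cold(rex).
Round 4 — (2), derive wooden(rex).
Round 5 — (8), derive metal(rex).
Closure: {active(node1), bird(b), blue(rex), closed(b), cold(rex), flies(b), green(b), has_feathers(b), hot(rex), locked(rex), mammal(rex), metal(rex), penguin(rex), red(rex), signed(b), small(node1), stale(rex), swims(node1), valid(node1), wooden(rex)} — 20 facts.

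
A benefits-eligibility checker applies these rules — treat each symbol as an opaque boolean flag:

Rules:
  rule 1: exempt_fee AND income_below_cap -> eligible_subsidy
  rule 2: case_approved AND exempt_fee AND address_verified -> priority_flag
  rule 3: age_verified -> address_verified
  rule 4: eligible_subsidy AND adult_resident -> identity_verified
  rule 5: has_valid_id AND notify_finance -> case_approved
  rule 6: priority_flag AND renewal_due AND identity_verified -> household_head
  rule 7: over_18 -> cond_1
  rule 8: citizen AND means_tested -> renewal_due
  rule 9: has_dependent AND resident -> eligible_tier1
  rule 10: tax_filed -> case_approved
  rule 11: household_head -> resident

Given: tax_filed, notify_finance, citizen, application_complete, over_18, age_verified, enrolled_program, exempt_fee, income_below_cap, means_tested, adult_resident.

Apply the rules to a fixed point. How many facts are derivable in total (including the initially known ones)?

20

Round 1 fires rule 1, rule 3, rule 7, rule 8, rule 10, giving eligible_subsidy, address_verified, cond_1, renewal_due, case_approved.
Round 2 fires rule 2, rule 4, giving priority_flag, identity_verified.
Round 3 fires rule 6, giving household_head.
Round 4 fires rule 11, giving resident.
Closure: {address_verified, adult_resident, age_verified, application_complete, case_approved, citizen, cond_1, eligible_subsidy, enrolled_program, exempt_fee, household_head, identity_verified, income_below_cap, means_tested, notify_finance, over_18, priority_flag, renewal_due, resident, tax_filed} — 20 facts.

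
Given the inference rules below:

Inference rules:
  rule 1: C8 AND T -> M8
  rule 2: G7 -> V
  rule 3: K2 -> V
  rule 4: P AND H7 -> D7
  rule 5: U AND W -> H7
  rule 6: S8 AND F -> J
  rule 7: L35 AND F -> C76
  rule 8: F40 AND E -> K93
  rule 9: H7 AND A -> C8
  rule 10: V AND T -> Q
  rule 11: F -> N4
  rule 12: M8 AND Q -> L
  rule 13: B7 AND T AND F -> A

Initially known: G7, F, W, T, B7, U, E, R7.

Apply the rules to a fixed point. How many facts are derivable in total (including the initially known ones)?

16

Round 1: rule 2 [G7 -> V]; rule 5 [U AND W -> H7]; rule 11 [F -> N4]; rule 13 [B7 AND T AND F -> A]. New: V, H7, N4, A.
Round 2: rule 9 [H7 AND A -> C8]; rule 10 [V AND T -> Q]. New: C8, Q.
Round 3: rule 1 [C8 AND T -> M8]. New: M8.
Round 4: rule 12 [M8 AND Q -> L]. New: L.
Closure: {A, B7, C8, E, F, G7, H7, L, M8, N4, Q, R7, T, U, V, W} — 16 facts.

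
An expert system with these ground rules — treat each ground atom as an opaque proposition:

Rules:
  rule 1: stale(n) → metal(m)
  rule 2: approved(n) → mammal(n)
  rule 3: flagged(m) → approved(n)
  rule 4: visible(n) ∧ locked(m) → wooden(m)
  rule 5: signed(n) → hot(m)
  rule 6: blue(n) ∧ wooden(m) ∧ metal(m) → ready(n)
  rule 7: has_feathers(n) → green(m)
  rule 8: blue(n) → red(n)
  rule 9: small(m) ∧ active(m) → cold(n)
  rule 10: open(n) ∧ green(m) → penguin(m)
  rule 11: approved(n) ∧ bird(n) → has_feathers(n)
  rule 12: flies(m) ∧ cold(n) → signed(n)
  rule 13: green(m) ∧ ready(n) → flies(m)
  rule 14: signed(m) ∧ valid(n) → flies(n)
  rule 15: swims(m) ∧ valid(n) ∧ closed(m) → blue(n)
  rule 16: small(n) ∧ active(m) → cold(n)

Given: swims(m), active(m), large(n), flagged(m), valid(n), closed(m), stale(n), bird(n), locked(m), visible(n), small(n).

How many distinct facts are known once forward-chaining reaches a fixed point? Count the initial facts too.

Round 1 — rule 1, rule 3, rule 4, rule 15, rule 16, derive metal(m), approved(n), wooden(m), blue(n), cold(n).
Round 2 — rule 2, rule 6, rule 8, rule 11, derive mammal(n), ready(n), red(n), has_feathers(n).
Round 3 — rule 7, derive green(m).
Round 4 — rule 13, derive flies(m).
Round 5 — rule 12, derive signed(n).
Round 6 — rule 5, derive hot(m).
Closure: {active(m), approved(n), bird(n), blue(n), closed(m), cold(n), flagged(m), flies(m), green(m), has_feathers(n), hot(m), large(n), locked(m), mammal(n), metal(m), ready(n), red(n), signed(n), small(n), stale(n), swims(m), valid(n), visible(n), wooden(m)} — 24 facts.

24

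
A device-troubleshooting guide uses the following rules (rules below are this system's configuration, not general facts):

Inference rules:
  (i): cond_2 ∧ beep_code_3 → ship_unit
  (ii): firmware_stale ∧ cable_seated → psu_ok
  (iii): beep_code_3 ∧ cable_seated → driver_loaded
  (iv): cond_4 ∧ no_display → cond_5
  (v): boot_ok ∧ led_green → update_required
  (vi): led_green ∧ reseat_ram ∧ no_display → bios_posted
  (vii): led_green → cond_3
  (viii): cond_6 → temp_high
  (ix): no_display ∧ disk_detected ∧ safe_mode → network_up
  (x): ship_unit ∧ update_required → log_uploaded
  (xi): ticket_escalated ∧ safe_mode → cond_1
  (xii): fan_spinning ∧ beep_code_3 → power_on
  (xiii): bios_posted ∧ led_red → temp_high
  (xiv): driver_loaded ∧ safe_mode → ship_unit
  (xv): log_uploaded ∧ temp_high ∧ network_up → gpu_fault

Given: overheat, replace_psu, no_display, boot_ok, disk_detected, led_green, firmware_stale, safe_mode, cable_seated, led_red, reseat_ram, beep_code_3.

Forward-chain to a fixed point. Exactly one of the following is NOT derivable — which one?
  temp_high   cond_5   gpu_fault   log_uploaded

Round 1: (ii) [firmware_stale ∧ cable_seated → psu_ok]; (iii) [beep_code_3 ∧ cable_seated → driver_loaded]; (v) [boot_ok ∧ led_green → update_required]; (vi) [led_green ∧ reseat_ram ∧ no_display → bios_posted]; (vii) [led_green → cond_3]; (ix) [no_display ∧ disk_detected ∧ safe_mode → network_up]. New: psu_ok, driver_loaded, update_required, bios_posted, cond_3, network_up.
Round 2: (xiii) [bios_posted ∧ led_red → temp_high]; (xiv) [driver_loaded ∧ safe_mode → ship_unit]. New: temp_high, ship_unit.
Round 3: (x) [ship_unit ∧ update_required → log_uploaded]. New: log_uploaded.
Round 4: (xv) [log_uploaded ∧ temp_high ∧ network_up → gpu_fault]. New: gpu_fault.
Derived: temp_high (round 2), gpu_fault (round 4), log_uploaded (round 3). cond_5 never appears in any round.

cond_5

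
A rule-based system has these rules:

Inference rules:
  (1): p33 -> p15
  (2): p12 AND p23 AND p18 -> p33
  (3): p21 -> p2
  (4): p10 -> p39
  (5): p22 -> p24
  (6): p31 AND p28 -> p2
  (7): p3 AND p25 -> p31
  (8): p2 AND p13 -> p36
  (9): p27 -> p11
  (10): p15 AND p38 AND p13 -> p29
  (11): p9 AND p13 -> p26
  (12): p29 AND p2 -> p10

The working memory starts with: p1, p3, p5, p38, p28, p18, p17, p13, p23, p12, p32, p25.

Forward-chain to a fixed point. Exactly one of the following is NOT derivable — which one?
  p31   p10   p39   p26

[1] (2) [p12 AND p23 AND p18 -> p33]; (7) [p3 AND p25 -> p31]. ⇒ new: p33, p31.
[2] (1) [p33 -> p15]; (6) [p31 AND p28 -> p2]. ⇒ new: p15, p2.
[3] (8) [p2 AND p13 -> p36]; (10) [p15 AND p38 AND p13 -> p29]. ⇒ new: p36, p29.
[4] (12) [p29 AND p2 -> p10]. ⇒ new: p10.
[5] (4) [p10 -> p39]. ⇒ new: p39.
Derived: p10 (round 4), p39 (round 5), p31 (round 1). p26 never appears in any round.

p26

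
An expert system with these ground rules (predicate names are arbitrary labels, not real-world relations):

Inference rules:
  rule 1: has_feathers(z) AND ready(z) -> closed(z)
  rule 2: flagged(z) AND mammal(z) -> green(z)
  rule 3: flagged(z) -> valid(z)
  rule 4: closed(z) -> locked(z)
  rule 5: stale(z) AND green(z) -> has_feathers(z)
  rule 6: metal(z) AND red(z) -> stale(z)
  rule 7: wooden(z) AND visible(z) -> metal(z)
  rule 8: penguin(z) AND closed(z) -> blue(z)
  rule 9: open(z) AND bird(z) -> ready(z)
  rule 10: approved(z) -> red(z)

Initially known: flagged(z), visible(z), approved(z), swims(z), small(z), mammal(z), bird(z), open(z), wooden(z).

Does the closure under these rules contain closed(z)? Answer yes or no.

Round 1: rule 2 [flagged(z) AND mammal(z) -> green(z)]; rule 3 [flagged(z) -> valid(z)]; rule 7 [wooden(z) AND visible(z) -> metal(z)]; rule 9 [open(z) AND bird(z) -> ready(z)]; rule 10 [approved(z) -> red(z)]. Adds green(z), valid(z), metal(z), ready(z), red(z).
Round 2: rule 6 [metal(z) AND red(z) -> stale(z)]. Adds stale(z).
Round 3: rule 5 [stale(z) AND green(z) -> has_feathers(z)]. Adds has_feathers(z).
Round 4: rule 1 [has_feathers(z) AND ready(z) -> closed(z)]. Adds closed(z).
Round 5: rule 4 [closed(z) -> locked(z)]. Adds locked(z).
closed(z) appears in round 4, so it is derivable.

yes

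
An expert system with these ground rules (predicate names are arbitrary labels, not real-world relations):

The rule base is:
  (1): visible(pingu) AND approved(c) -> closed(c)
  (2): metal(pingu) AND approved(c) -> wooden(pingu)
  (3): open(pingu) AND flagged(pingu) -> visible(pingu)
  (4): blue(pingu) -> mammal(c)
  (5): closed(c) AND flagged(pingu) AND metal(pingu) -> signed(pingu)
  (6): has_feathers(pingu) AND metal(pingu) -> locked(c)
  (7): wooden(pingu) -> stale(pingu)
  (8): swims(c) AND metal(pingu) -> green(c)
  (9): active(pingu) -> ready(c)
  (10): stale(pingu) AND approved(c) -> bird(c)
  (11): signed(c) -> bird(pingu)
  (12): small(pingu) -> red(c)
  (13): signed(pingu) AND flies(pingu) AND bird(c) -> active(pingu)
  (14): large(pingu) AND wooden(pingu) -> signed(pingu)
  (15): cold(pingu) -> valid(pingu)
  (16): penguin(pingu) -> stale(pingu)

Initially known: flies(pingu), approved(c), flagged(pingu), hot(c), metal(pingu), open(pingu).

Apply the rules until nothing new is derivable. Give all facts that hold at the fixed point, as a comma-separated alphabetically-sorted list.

active(pingu), approved(c), bird(c), closed(c), flagged(pingu), flies(pingu), hot(c), metal(pingu), open(pingu), ready(c), signed(pingu), stale(pingu), visible(pingu), wooden(pingu)

Round 1 — (2), (3), derive wooden(pingu), visible(pingu).
Round 2 — (1), (7), derive closed(c), stale(pingu).
Round 3 — (5), (10), derive signed(pingu), bird(c).
Round 4 — (13), derive active(pingu).
Round 5 — (9), derive ready(c).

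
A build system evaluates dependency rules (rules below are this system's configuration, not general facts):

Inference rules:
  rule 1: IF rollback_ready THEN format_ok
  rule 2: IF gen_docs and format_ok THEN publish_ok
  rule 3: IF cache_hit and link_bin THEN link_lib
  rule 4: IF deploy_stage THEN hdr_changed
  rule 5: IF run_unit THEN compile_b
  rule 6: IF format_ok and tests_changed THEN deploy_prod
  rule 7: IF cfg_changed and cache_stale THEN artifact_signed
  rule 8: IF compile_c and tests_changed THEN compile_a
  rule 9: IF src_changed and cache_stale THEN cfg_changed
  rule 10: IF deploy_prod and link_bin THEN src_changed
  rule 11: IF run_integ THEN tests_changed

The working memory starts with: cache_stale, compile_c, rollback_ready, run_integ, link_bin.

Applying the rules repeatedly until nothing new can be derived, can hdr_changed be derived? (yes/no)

Round 1 — rule 1, rule 11, derive format_ok, tests_changed.
Round 2 — rule 6, rule 8, derive deploy_prod, compile_a.
Round 3 — rule 10, derive src_changed.
Round 4 — rule 9, derive cfg_changed.
Round 5 — rule 7, derive artifact_signed.
Fixed point reached. hdr_changed is concluded only by rule 4; rule 4 needs deploy_stage (never derived).

no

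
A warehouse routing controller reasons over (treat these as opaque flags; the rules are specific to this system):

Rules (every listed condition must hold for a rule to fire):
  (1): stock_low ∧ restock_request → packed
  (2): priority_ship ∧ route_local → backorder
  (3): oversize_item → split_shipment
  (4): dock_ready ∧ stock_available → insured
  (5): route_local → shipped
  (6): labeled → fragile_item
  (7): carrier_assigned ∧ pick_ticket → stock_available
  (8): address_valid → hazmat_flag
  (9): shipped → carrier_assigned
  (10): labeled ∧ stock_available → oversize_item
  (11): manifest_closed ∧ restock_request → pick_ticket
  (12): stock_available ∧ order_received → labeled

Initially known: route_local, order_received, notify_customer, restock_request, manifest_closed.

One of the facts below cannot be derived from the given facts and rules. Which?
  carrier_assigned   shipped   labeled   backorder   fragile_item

Round 1 — (5), (11), derive shipped, pick_ticket.
Round 2 — (9), derive carrier_assigned.
Round 3 — (7), derive stock_available.
Round 4 — (12), derive labeled.
Round 5 — (6), (10), derive fragile_item, oversize_item.
Round 6 — (3), derive split_shipment.
Derived: labeled (round 4), carrier_assigned (round 2), shipped (round 1), fragile_item (round 5). backorder never appears in any round.

backorder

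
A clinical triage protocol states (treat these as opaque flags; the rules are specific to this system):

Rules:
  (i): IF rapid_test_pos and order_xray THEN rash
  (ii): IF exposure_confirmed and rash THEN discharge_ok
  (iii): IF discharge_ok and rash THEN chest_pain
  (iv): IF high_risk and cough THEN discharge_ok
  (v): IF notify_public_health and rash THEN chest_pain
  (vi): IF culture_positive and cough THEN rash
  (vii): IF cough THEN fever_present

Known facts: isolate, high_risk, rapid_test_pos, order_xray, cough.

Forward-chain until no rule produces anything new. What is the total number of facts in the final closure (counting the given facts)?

Round 1: (i) [IF rapid_test_pos and order_xray THEN rash]; (iv) [IF high_risk and cough THEN discharge_ok]; (vii) [IF cough THEN fever_present]. New: rash, discharge_ok, fever_present.
Round 2: (iii) [IF discharge_ok and rash THEN chest_pain]. New: chest_pain.
Closure: {chest_pain, cough, discharge_ok, fever_present, high_risk, isolate, order_xray, rapid_test_pos, rash} — 9 facts.

9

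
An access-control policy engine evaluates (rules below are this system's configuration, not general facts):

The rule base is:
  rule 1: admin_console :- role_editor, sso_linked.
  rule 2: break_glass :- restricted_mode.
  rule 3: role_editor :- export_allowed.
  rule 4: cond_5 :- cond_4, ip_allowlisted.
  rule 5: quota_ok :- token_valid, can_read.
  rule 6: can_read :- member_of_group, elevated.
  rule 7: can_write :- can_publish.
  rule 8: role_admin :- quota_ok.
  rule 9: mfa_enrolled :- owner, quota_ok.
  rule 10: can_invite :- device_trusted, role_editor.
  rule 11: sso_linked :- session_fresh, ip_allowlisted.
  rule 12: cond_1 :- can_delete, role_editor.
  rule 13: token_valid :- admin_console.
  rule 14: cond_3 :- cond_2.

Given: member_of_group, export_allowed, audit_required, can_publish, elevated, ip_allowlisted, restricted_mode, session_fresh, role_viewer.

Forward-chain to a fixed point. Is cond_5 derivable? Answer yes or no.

no

Round 1: rule 2 [break_glass :- restricted_mode.]; rule 3 [role_editor :- export_allowed.]; rule 6 [can_read :- member_of_group, elevated.]; rule 7 [can_write :- can_publish.]; rule 11 [sso_linked :- session_fresh, ip_allowlisted.]. New: break_glass, role_editor, can_read, can_write, sso_linked.
Round 2: rule 1 [admin_console :- role_editor, sso_linked.]. New: admin_console.
Round 3: rule 13 [token_valid :- admin_console.]. New: token_valid.
Round 4: rule 5 [quota_ok :- token_valid, can_read.]. New: quota_ok.
Round 5: rule 8 [role_admin :- quota_ok.]. New: role_admin.
Fixed point reached. cond_5 is concluded only by rule 4; rule 4 needs cond_4 (never derived).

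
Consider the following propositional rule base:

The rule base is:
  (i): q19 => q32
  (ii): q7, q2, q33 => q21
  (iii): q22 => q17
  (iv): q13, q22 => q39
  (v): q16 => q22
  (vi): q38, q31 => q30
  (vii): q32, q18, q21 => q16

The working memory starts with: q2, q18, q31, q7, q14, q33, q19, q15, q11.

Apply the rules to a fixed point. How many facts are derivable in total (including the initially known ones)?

14

Round 1 — (i), (ii), derive q32, q21.
Round 2 — (vii), derive q16.
Round 3 — (v), derive q22.
Round 4 — (iii), derive q17.
Closure: {q11, q14, q15, q16, q17, q18, q19, q2, q21, q22, q31, q32, q33, q7} — 14 facts.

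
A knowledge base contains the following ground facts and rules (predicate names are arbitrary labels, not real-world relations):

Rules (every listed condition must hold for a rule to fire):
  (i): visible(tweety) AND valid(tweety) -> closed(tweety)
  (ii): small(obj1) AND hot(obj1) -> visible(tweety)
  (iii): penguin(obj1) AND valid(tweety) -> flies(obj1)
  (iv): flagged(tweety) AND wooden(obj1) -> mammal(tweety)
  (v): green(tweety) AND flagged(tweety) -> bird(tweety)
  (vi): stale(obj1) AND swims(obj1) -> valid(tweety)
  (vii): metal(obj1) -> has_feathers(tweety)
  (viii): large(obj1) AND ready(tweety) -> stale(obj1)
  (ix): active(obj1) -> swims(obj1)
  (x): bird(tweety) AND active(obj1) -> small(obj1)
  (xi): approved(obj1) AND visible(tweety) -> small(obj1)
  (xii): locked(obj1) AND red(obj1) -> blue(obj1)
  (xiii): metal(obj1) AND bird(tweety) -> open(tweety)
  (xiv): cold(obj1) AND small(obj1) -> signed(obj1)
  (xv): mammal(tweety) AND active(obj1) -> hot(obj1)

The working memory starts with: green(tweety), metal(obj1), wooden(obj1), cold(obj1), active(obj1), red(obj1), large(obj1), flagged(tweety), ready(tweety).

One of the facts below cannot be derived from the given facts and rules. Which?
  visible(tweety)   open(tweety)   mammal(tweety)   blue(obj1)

blue(obj1)

Round 1: (iv) [flagged(tweety) AND wooden(obj1) -> mammal(tweety)]; (v) [green(tweety) AND flagged(tweety) -> bird(tweety)]; (vii) [metal(obj1) -> has_feathers(tweety)]; (viii) [large(obj1) AND ready(tweety) -> stale(obj1)]; (ix) [active(obj1) -> swims(obj1)]. New: mammal(tweety), bird(tweety), has_feathers(tweety), stale(obj1), swims(obj1).
Round 2: (vi) [stale(obj1) AND swims(obj1) -> valid(tweety)]; (x) [bird(tweety) AND active(obj1) -> small(obj1)]; (xiii) [metal(obj1) AND bird(tweety) -> open(tweety)]; (xv) [mammal(tweety) AND active(obj1) -> hot(obj1)]. New: valid(tweety), small(obj1), open(tweety), hot(obj1).
Round 3: (ii) [small(obj1) AND hot(obj1) -> visible(tweety)]; (xiv) [cold(obj1) AND small(obj1) -> signed(obj1)]. New: visible(tweety), signed(obj1).
Round 4: (i) [visible(tweety) AND valid(tweety) -> closed(tweety)]. New: closed(tweety).
Derived: open(tweety) (round 2), mammal(tweety) (round 1), visible(tweety) (round 3). blue(obj1) never appears in any round.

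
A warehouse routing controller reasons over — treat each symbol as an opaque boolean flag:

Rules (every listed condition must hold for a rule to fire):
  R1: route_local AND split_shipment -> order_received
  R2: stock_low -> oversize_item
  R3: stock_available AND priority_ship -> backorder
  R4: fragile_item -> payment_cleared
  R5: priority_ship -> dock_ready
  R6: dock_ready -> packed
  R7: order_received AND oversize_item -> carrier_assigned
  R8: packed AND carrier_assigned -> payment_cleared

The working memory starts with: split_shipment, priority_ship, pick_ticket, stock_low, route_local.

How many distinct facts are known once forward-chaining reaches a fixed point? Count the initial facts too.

Round 1: R1 [route_local AND split_shipment -> order_received]; R2 [stock_low -> oversize_item]; R5 [priority_ship -> dock_ready]. Adds order_received, oversize_item, dock_ready.
Round 2: R6 [dock_ready -> packed]; R7 [order_received AND oversize_item -> carrier_assigned]. Adds packed, carrier_assigned.
Round 3: R8 [packed AND carrier_assigned -> payment_cleared]. Adds payment_cleared.
Closure: {carrier_assigned, dock_ready, order_received, oversize_item, packed, payment_cleared, pick_ticket, priority_ship, route_local, split_shipment, stock_low} — 11 facts.

11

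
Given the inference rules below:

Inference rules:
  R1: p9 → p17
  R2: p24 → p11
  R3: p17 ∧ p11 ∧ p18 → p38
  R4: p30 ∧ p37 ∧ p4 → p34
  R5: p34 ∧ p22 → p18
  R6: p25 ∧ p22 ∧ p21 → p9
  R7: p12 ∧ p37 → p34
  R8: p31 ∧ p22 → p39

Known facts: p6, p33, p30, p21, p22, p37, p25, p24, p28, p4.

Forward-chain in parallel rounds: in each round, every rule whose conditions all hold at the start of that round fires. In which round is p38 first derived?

3

Round 1: R2 [p24 → p11]; R4 [p30 ∧ p37 ∧ p4 → p34]; R6 [p25 ∧ p22 ∧ p21 → p9]. Adds p11, p34, p9.
Round 2: R1 [p9 → p17]; R5 [p34 ∧ p22 → p18]. Adds p17, p18.
Round 3: R3 [p17 ∧ p11 ∧ p18 → p38]. Adds p38.
p38 first appears in round 3.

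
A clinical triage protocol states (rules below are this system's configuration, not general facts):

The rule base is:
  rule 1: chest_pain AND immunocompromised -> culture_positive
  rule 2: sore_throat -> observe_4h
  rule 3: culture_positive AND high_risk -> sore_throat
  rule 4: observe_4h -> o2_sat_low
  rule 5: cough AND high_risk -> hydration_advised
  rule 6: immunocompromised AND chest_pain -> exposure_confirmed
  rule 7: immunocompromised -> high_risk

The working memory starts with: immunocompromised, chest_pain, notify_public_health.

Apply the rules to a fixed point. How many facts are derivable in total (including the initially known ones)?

9

Round 1 fires rule 1, rule 6, rule 7, giving culture_positive, exposure_confirmed, high_risk.
Round 2 fires rule 3, giving sore_throat.
Round 3 fires rule 2, giving observe_4h.
Round 4 fires rule 4, giving o2_sat_low.
Closure: {chest_pain, culture_positive, exposure_confirmed, high_risk, immunocompromised, notify_public_health, o2_sat_low, observe_4h, sore_throat} — 9 facts.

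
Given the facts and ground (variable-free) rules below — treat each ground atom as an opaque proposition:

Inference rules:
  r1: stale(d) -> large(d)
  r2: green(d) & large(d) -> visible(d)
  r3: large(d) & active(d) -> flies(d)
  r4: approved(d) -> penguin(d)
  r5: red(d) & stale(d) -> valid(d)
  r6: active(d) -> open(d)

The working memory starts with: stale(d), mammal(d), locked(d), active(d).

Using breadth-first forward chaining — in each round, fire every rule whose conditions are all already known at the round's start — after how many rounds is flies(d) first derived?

2

Round 1 fires r1, r6, giving large(d), open(d).
Round 2 fires r3, giving flies(d).
flies(d) first appears in round 2.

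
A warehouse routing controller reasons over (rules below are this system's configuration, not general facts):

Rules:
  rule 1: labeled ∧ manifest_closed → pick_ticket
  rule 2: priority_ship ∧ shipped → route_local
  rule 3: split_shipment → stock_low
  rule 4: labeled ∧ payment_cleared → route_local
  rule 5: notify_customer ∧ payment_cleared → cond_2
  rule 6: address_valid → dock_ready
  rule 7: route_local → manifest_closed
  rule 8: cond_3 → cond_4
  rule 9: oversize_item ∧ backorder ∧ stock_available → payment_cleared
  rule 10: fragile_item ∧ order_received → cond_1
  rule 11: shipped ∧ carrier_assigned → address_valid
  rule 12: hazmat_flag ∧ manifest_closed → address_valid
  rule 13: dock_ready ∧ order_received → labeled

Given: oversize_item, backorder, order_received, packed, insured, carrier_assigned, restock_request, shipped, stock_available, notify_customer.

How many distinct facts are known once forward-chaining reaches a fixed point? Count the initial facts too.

[1] rule 9 [oversize_item ∧ backorder ∧ stock_available → payment_cleared]; rule 11 [shipped ∧ carrier_assigned → address_valid]. ⇒ new: payment_cleared, address_valid.
[2] rule 5 [notify_customer ∧ payment_cleared → cond_2]; rule 6 [address_valid → dock_ready]. ⇒ new: cond_2, dock_ready.
[3] rule 13 [dock_ready ∧ order_received → labeled]. ⇒ new: labeled.
[4] rule 4 [labeled ∧ payment_cleared → route_local]. ⇒ new: route_local.
[5] rule 7 [route_local → manifest_closed]. ⇒ new: manifest_closed.
[6] rule 1 [labeled ∧ manifest_closed → pick_ticket]. ⇒ new: pick_ticket.
Closure: {address_valid, backorder, carrier_assigned, cond_2, dock_ready, insured, labeled, manifest_closed, notify_customer, order_received, oversize_item, packed, payment_cleared, pick_ticket, restock_request, route_local, shipped, stock_available} — 18 facts.

18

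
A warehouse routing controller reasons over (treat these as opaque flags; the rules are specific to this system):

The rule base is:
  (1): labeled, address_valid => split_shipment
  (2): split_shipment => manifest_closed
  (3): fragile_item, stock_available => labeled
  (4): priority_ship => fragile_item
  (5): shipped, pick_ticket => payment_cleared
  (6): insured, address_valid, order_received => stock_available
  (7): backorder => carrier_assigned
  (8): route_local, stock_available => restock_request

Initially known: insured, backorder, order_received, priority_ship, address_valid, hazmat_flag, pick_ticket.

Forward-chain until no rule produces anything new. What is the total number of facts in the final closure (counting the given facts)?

Round 1: (4) [priority_ship => fragile_item]; (6) [insured, address_valid, order_received => stock_available]; (7) [backorder => carrier_assigned]. New: fragile_item, stock_available, carrier_assigned.
Round 2: (3) [fragile_item, stock_available => labeled]. New: labeled.
Round 3: (1) [labeled, address_valid => split_shipment]. New: split_shipment.
Round 4: (2) [split_shipment => manifest_closed]. New: manifest_closed.
Closure: {address_valid, backorder, carrier_assigned, fragile_item, hazmat_flag, insured, labeled, manifest_closed, order_received, pick_ticket, priority_ship, split_shipment, stock_available} — 13 facts.

13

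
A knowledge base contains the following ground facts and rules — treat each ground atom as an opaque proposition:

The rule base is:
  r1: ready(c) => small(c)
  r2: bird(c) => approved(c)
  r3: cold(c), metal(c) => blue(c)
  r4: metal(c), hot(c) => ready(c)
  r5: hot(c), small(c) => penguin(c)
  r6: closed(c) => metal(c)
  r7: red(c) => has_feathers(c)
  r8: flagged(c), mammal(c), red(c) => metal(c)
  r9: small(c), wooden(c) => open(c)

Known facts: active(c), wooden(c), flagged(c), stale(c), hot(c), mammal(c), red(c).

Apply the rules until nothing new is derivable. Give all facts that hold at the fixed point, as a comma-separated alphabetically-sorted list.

active(c), flagged(c), has_feathers(c), hot(c), mammal(c), metal(c), open(c), penguin(c), ready(c), red(c), small(c), stale(c), wooden(c)

Round 1: r7 [red(c) => has_feathers(c)]; r8 [flagged(c), mammal(c), red(c) => metal(c)]. New: has_feathers(c), metal(c).
Round 2: r4 [metal(c), hot(c) => ready(c)]. New: ready(c).
Round 3: r1 [ready(c) => small(c)]. New: small(c).
Round 4: r5 [hot(c), small(c) => penguin(c)]; r9 [small(c), wooden(c) => open(c)]. New: penguin(c), open(c).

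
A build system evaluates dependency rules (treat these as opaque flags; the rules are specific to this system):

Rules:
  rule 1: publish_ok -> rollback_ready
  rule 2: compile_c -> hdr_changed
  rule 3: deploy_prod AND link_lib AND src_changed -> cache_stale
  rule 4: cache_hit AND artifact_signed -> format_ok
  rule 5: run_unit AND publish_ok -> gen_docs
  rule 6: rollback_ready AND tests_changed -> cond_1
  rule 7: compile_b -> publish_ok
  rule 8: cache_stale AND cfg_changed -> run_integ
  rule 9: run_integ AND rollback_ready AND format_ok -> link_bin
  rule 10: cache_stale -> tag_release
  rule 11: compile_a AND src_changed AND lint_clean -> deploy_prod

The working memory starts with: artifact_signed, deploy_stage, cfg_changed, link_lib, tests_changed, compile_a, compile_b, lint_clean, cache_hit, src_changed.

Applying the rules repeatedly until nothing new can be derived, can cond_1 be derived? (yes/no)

Round 1: rule 4 [cache_hit AND artifact_signed -> format_ok]; rule 7 [compile_b -> publish_ok]; rule 11 [compile_a AND src_changed AND lint_clean -> deploy_prod]. New: format_ok, publish_ok, deploy_prod.
Round 2: rule 1 [publish_ok -> rollback_ready]; rule 3 [deploy_prod AND link_lib AND src_changed -> cache_stale]. New: rollback_ready, cache_stale.
Round 3: rule 6 [rollback_ready AND tests_changed -> cond_1]; rule 8 [cache_stale AND cfg_changed -> run_integ]; rule 10 [cache_stale -> tag_release]. New: cond_1, run_integ, tag_release.
Round 4: rule 9 [run_integ AND rollback_ready AND format_ok -> link_bin]. New: link_bin.
cond_1 appears in round 3, so it is derivable.

yes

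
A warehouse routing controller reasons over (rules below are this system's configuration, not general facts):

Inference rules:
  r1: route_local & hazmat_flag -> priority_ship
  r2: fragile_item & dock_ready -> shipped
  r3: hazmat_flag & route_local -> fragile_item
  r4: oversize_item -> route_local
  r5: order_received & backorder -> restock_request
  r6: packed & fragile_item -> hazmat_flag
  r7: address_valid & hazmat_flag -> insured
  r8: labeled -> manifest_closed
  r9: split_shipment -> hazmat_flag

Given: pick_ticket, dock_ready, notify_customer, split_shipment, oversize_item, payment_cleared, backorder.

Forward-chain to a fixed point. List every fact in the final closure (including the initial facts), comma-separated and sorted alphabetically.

Round 1: r4 [oversize_item -> route_local]; r9 [split_shipment -> hazmat_flag]. Adds route_local, hazmat_flag.
Round 2: r1 [route_local & hazmat_flag -> priority_ship]; r3 [hazmat_flag & route_local -> fragile_item]. Adds priority_ship, fragile_item.
Round 3: r2 [fragile_item & dock_ready -> shipped]. Adds shipped.

backorder, dock_ready, fragile_item, hazmat_flag, notify_customer, oversize_item, payment_cleared, pick_ticket, priority_ship, route_local, shipped, split_shipment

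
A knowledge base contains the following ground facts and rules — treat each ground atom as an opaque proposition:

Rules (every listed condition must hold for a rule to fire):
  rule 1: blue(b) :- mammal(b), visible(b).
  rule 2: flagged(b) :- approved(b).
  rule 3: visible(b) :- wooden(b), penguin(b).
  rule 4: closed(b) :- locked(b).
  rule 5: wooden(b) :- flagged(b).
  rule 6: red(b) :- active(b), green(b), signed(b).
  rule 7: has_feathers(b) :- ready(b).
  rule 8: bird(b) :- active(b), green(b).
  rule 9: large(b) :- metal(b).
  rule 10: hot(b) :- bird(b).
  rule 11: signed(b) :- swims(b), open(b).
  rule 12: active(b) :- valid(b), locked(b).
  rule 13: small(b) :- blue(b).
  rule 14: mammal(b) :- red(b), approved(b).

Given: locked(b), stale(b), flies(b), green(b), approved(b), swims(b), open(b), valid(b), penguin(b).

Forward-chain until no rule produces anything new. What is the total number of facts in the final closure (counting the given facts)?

Round 1 fires rule 2, rule 4, rule 11, rule 12, giving flagged(b), closed(b), signed(b), active(b).
Round 2 fires rule 5, rule 6, rule 8, giving wooden(b), red(b), bird(b).
Round 3 fires rule 3, rule 10, rule 14, giving visible(b), hot(b), mammal(b).
Round 4 fires rule 1, giving blue(b).
Round 5 fires rule 13, giving small(b).
Closure: {active(b), approved(b), bird(b), blue(b), closed(b), flagged(b), flies(b), green(b), hot(b), locked(b), mammal(b), open(b), penguin(b), red(b), signed(b), small(b), stale(b), swims(b), valid(b), visible(b), wooden(b)} — 21 facts.

21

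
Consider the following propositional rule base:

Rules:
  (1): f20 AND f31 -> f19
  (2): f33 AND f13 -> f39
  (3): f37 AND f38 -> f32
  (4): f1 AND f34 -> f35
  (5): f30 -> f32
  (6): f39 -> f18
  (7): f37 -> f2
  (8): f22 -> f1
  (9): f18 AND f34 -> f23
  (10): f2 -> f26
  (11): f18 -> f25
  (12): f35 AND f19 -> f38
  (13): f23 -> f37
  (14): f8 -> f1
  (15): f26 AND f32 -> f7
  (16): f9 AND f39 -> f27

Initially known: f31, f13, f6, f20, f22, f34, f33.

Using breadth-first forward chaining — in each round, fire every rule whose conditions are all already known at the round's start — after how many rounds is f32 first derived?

5

Round 1 fires (1), (2), (8), giving f19, f39, f1.
Round 2 fires (4), (6), giving f35, f18.
Round 3 fires (9), (11), (12), giving f23, f25, f38.
Round 4 fires (13), giving f37.
Round 5 fires (3), (7), giving f32, f2.
f32 first appears in round 5.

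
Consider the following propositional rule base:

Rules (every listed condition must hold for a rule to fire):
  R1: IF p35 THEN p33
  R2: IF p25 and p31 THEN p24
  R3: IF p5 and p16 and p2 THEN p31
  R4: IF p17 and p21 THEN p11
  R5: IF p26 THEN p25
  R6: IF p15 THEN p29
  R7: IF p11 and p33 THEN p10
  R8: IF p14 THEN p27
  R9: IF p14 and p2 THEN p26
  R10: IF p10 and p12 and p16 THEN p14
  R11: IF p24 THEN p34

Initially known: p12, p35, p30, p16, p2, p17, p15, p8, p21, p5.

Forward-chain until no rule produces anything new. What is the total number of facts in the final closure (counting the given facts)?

21

Round 1 — R1, R3, R4, R6, derive p33, p31, p11, p29.
Round 2 — R7, derive p10.
Round 3 — R10, derive p14.
Round 4 — R8, R9, derive p27, p26.
Round 5 — R5, derive p25.
Round 6 — R2, derive p24.
Round 7 — R11, derive p34.
Closure: {p10, p11, p12, p14, p15, p16, p17, p2, p21, p24, p25, p26, p27, p29, p30, p31, p33, p34, p35, p5, p8} — 21 facts.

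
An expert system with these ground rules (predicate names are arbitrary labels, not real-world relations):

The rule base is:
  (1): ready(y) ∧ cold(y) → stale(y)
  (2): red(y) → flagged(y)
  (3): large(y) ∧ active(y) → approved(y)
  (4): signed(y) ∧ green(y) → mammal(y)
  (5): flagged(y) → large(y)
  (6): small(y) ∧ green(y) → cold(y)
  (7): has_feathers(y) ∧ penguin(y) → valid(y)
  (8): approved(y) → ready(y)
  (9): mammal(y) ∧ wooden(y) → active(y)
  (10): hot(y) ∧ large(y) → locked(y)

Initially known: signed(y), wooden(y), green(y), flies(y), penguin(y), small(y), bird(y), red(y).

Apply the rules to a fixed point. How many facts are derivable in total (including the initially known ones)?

16

Round 1: (2) [red(y) → flagged(y)]; (4) [signed(y) ∧ green(y) → mammal(y)]; (6) [small(y) ∧ green(y) → cold(y)]. Adds flagged(y), mammal(y), cold(y).
Round 2: (5) [flagged(y) → large(y)]; (9) [mammal(y) ∧ wooden(y) → active(y)]. Adds large(y), active(y).
Round 3: (3) [large(y) ∧ active(y) → approved(y)]. Adds approved(y).
Round 4: (8) [approved(y) → ready(y)]. Adds ready(y).
Round 5: (1) [ready(y) ∧ cold(y) → stale(y)]. Adds stale(y).
Closure: {active(y), approved(y), bird(y), cold(y), flagged(y), flies(y), green(y), large(y), mammal(y), penguin(y), ready(y), red(y), signed(y), small(y), stale(y), wooden(y)} — 16 facts.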